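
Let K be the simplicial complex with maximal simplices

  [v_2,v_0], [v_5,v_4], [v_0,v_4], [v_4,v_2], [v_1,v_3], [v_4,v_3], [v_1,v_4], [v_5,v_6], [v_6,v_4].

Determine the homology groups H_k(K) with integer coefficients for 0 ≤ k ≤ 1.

Fix the vertex order v_0 < v_1 < v_2 < v_3 < v_4 < v_5 < v_6 and write every simplex with vertices in increasing order. Then dim K = 1 and the simplices of K are:

  0-simplices (7): [v_0], [v_1], [v_2], [v_3], [v_4], [v_5], [v_6]
  1-simplices (9): [v_0,v_2], [v_0,v_4], [v_1,v_3], [v_1,v_4], [v_2,v_4], [v_3,v_4], [v_4,v_5], [v_4,v_6], [v_5,v_6]

giving chain groups C_0 ≅ Z^7, C_1 ≅ Z^9.

Boundary ∂_1: C_1 → C_0 is given by ∂[p,q] = [q] − [p]. For instance
  ∂[v_1,v_3] = [v_3] − [v_1].
As a 7×9 matrix over Z this has rank 6, with invariant factors (1,1,1,1,1,1).

Now H_k = ker ∂_k / im ∂_{k+1}, so:

  H_0: rank C_0 − rank ∂_1 = 7 − 6 = 1, and the invariant factors of ∂_1 are all 1, so H_0 ≅ Z.
  H_1: rank ker ∂_1 − rank ∂_2 = (9 − 6) − 0 = 3, and there is no ∂_2, so H_1 ≅ Z^3.

As a check, the Euler characteristic is 7 − 9 = -2, which agrees with 1 − 3 = -2.

H_0 ≅ Z,  H_1 ≅ Z^3.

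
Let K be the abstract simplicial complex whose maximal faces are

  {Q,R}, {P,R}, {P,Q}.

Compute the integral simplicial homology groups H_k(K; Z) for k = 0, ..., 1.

Fix the vertex order P < Q < R and write every simplex with vertices in increasing order. Then dim K = 1 and the simplices of K are:

  0-simplices (3): P, Q, R
  1-simplices (3): PQ, PR, QR

Hence C_0 ≅ Z^3, C_1 ≅ Z^3.

∂_1: C_1 → C_0 is given by ∂[p,q] = [q] − [p]. For instance
  ∂PR = R − P.
As a 3×3 matrix over Z this has rank 2, with invariant factors (1,1).

Reading off H_k = ker ∂_k / im ∂_{k+1}:

  H_0: rank C_0 − rank ∂_1 = 3 − 2 = 1, and the invariant factors of ∂_1 are all 1, so H_0 = Z.
  H_1: rank ker ∂_1 − rank ∂_2 = (3 − 2) − 0 = 1, and there is no ∂_2, so H_1 = Z.

As a check, the Euler characteristic is 3 − 3 = 0, which agrees with 1 − 1 = 0.
(K is a triangulation of the circle S^1.)

H_0 ≅ Z,  H_1 ≅ Z.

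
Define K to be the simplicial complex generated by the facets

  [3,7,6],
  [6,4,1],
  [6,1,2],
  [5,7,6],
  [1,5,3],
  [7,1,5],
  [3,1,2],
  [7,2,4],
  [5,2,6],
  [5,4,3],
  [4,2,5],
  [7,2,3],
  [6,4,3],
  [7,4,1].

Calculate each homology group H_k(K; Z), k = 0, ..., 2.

H_0 ≅ Z,  H_1 ≅ Z^2,  H_2 ≅ Z.

Take the total order 1 < 2 < 3 < 4 < 5 < 6 < 7 on the vertex set. Then K (dimension 2) consists of the simplices:

  0-simplices (7): [1], [2], [3], [4], [5], [6], [7]
  1-simplices (21): [1,2], [1,3], [1,4], [1,5], [1,6], [1,7], [2,3], [2,4], [2,5], [2,6], [2,7], [3,4], [3,5], [3,6], [3,7], [4,5], [4,6], [4,7], [5,6], [5,7], [6,7]
  2-simplices (14): [1,2,3], [1,2,6], [1,3,5], [1,4,6], [1,4,7], [1,5,7], [2,3,7], [2,4,5], [2,4,7], [2,5,6], [3,4,5], [3,4,6], [3,6,7], [5,6,7]

Hence C_0 ≅ Z^7, C_1 ≅ Z^21, C_2 ≅ Z^14.

The boundary map ∂_1: C_1 → C_0 sends each edge [p,q] (with p < q) to q − p. For instance
  ∂[1,2] = [2] − [1].
As a 7×21 matrix over Z this has rank 6, with invariant factors (1,1,1,1,1,1).

Boundary ∂_2: C_2 → C_1 sends each 2-simplex [p,q,r] to [q,r] − [p,r] + [p,q]. For instance
  ∂[1,4,7] = [4,7] − [1,7] + [1,4],
  ∂[1,2,6] = [2,6] − [1,6] + [1,2].
The resulting 21×14 matrix has rank 13, and its Smith normal form has invariant factors (1,1,1,1,1,1,1,1,1,1,1,1,1).

Now H_k = ker ∂_k / im ∂_{k+1}, so:

  H_0: rank C_0 − rank ∂_1 = 7 − 6 = 1, and the invariant factors of ∂_1 are all 1, so H_0 ≅ Z.
  H_1: rank ker ∂_1 − rank ∂_2 = (21 − 6) − 13 = 2, and the invariant factors of ∂_2 are all 1, so H_1 ≅ Z^2.
  H_2: rank ker ∂_2 − rank ∂_3 = (14 − 13) − 0 = 1, and there is no ∂_3, so H_2 ≅ Z.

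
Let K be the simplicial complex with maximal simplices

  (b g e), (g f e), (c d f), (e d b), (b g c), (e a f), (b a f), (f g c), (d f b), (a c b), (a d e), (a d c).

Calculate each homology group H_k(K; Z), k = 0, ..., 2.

H_0 ≅ Z,  H_1 ≅ Z/2,  H_2 = 0.

K has 7 vertices, 18 edges, 12 triangles.
rank ∂_0 = 0, rank ∂_1 = 6 ⇒ b_0 = 7 − 0 − 6 = 1; all invariant factors of ∂_1 are 1 so no torsion. So H_0 ≅ Z.
rank ∂_1 = 6, rank ∂_2 = 12 ⇒ b_1 = 18 − 6 − 12 = 0; ∂_2 has invariant factor(s) [2] giving torsion. So H_1 ≅ Z/2.
rank ∂_2 = 12, rank ∂_3 = 0 ⇒ b_2 = 12 − 12 − 0 = 0. So H_2 ≅ 0.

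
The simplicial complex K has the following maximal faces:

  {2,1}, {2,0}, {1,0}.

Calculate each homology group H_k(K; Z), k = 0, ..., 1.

We work with the vertex ordering 0 < 1 < 2. The simplices of K, each written with vertices in increasing order, are:

  0-simplices (3): [0], [1], [2]
  1-simplices (3): [0,1], [0,2], [1,2]

giving chain groups C_0 ≅ Z^3, C_1 ≅ Z^3.

The boundary map ∂_1: C_1 → C_0 maps an edge to its endpoints' difference, ∂[p,q] = q − p. For instance
  ∂[0,1] = [1] − [0].
The resulting 3×3 matrix has rank 2, and its Smith normal form has invariant factors (1,1).

From H_k ≅ ker(∂_k) / im(∂_{k+1}) we obtain:

  H_0: rank C_0 − rank ∂_1 = 3 − 2 = 1, and the invariant factors of ∂_1 are all 1, so H_0 = Z.
  H_1: rank ker ∂_1 − rank ∂_2 = (3 − 2) − 0 = 1, and there is no ∂_2, so H_1 = Z.

H_0 = Z,  H_1 = Z.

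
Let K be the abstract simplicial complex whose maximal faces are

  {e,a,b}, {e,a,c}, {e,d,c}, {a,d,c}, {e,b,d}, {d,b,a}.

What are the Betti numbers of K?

We work with the vertex ordering a < b < c < d < e. The simplices of K, each written with vertices in increasing order, are:

  0-simplices (5): a, b, c, d, e
  1-simplices (9): ab, ac, ad, ae, bd, be, cd, ce, de
  2-simplices (6): abd, abe, acd, ace, bde, cde

Hence C_0 ≅ Z^5, C_1 ≅ Z^9, C_2 ≅ Z^6.

∂_1: C_1 → C_0 maps an edge to its endpoints' difference, ∂[p,q] = q − p.
The 5×9 boundary matrix has rank 4 and Smith normal form diag(1,1,1,1).

∂_2: C_2 → C_1 sends each 2-simplex [p,q,r] to [q,r] − [p,r] + [p,q]. For instance
  ∂cde = de − ce + cd,
  ∂acd = cd − ad + ac.
The resulting 9×6 matrix has rank 5, and its Smith normal form has invariant factors (1,1,1,1,1).

Computing H_k = (kernel of ∂_k) / (image of ∂_{k+1}):

  H_0: rank C_0 − rank ∂_1 = 5 − 4 = 1, and the invariant factors of ∂_1 are all 1, so H_0 = Z.
  H_1: rank ker ∂_1 − rank ∂_2 = (9 − 4) − 5 = 0, and the invariant factors of ∂_2 are all 1, so H_1 = 0.
  H_2: rank ker ∂_2 − rank ∂_3 = (6 − 5) − 0 = 1, and there is no ∂_3, so H_2 = Z.

Hence the Betti numbers are b_0 = 1, b_1 = 0, b_2 = 1.

b_0 = 1, b_1 = 0, b_2 = 1.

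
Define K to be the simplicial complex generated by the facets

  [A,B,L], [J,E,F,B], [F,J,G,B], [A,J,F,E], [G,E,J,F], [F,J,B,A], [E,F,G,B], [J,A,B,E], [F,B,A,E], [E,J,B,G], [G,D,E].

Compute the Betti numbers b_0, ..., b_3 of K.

Take the total order A < B < D < E < F < G < J < L on the vertex set. Then K (dimension 3) consists of the simplices:

  0-simplices (8): A, B, D, E, F, G, J, L
  1-simplices (18): AB, AE, AF, AJ, AL, BE, BF, BG, BJ, BL, DE, DG, EF, EG, EJ, FG, FJ, GJ
  2-simplices (18): ABE, ABF, ABJ, ABL, AEF, AEJ, AFJ, BEF, BEG, BEJ, BFG, BFJ, BGJ, DEG, EFG, EFJ, EGJ, FGJ
  3-simplices (9): ABEF, ABEJ, ABFJ, AEFJ, BEFG, BEFJ, BEGJ, BFGJ, EFGJ

so the chain groups are C_0 ≅ Z^8, C_1 ≅ Z^18, C_2 ≅ Z^18, C_3 ≅ Z^9.

The boundary map ∂_1: C_1 → C_0 maps an edge to its endpoints' difference, ∂[p,q] = q − p.
The 8×18 boundary matrix has rank 7 and Smith normal form diag(1,1,1,1,1,1,1).

Boundary ∂_2: C_2 → C_1 acts by ∂[p,q,r] = [q,r] − [p,r] + [p,q]. For instance
  ∂BEF = EF − BF + BE,
  ∂BFJ = FJ − BJ + BF.
The resulting 18×18 matrix has rank 11, and its Smith normal form has invariant factors (1,1,1,1,1,1,1,1,1,1,1).

∂_3: C_3 → C_2 sends each 3-simplex σ to the alternating sum Σ_i (−1)^i (σ with its i-th vertex removed). For instance
  ∂BFGJ = FGJ − BGJ + BFJ − BFG,
  ∂ABEJ = BEJ − AEJ + ABJ − ABE.
The resulting 18×9 matrix has rank 7, and its Smith normal form has invariant factors (1,1,1,1,1,1,1).

Reading off H_k = ker ∂_k / im ∂_{k+1}:

  H_0: rank C_0 − rank ∂_1 = 8 − 7 = 1, and the invariant factors of ∂_1 are all 1, so H_0 = Z.
  H_1: rank ker ∂_1 − rank ∂_2 = (18 − 7) − 11 = 0, and the invariant factors of ∂_2 are all 1, so H_1 = 0.
  H_2: rank ker ∂_2 − rank ∂_3 = (18 − 11) − 7 = 0, and the invariant factors of ∂_3 are all 1, so H_2 = 0.
  H_3: rank ker ∂_3 − rank ∂_4 = (9 − 7) − 0 = 2, and there is no ∂_4, so H_3 = Z^2.

As a check, the Euler characteristic is 8 − 18 + 18 − 9 = -1, which agrees with 1 − 0 + 0 − 2 = -1.

Hence the Betti numbers are b_0 = 1, b_1 = 0, b_2 = 0, b_3 = 2.

b_0 = 1, b_1 = 0, b_2 = 0, b_3 = 2.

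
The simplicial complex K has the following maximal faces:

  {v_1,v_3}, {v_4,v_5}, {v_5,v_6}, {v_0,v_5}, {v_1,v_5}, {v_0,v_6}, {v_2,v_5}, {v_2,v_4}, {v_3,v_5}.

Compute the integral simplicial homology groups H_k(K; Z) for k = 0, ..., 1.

H_0 = Z,  H_1 = Z^3.

Fix the vertex order v_0 < v_1 < v_2 < v_3 < v_4 < v_5 < v_6 and write every simplex with vertices in increasing order. Then dim K = 1 and the simplices of K are:

  0-simplices (7): [v_0], [v_1], [v_2], [v_3], [v_4], [v_5], [v_6]
  1-simplices (9): [v_0,v_5], [v_0,v_6], [v_1,v_3], [v_1,v_5], [v_2,v_4], [v_2,v_5], [v_3,v_5], [v_4,v_5], [v_5,v_6]

so the chain groups are C_0 ≅ Z^7, C_1 ≅ Z^9.

∂_1: C_1 → C_0 sends each edge [p,q] (with p < q) to q − p. For instance
  ∂[v_2,v_5] = [v_5] − [v_2].
The resulting 7×9 matrix has rank 6, and its Smith normal form has invariant factors (1,1,1,1,1,1).

Computing H_k = (kernel of ∂_k) / (image of ∂_{k+1}):

  H_0: rank C_0 − rank ∂_1 = 7 − 6 = 1, and the invariant factors of ∂_1 are all 1, so H_0 ≅ Z.
  H_1: rank ker ∂_1 − rank ∂_2 = (9 − 6) − 0 = 3, and there is no ∂_2, so H_1 ≅ Z^3.

As a check, the Euler characteristic is 7 − 9 = -2, which agrees with 1 − 3 = -2.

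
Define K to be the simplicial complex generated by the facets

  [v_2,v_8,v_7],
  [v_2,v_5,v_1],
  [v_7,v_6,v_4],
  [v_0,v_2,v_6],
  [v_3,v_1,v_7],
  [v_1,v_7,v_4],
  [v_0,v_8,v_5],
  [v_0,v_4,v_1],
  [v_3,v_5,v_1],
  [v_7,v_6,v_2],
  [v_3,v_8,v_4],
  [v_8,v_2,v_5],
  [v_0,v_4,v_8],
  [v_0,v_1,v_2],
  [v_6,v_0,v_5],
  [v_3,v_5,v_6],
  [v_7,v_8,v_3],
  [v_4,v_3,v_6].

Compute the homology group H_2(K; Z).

H_2 = 0.

Fix the vertex order v_0 < v_1 < v_2 < v_3 < v_4 < v_5 < v_6 < v_7 < v_8 and write every simplex with vertices in increasing order. Then dim K = 2 and the simplices of K are:

  0-simplices (9): [v_0], [v_1], [v_2], [v_3], [v_4], [v_5], [v_6], [v_7], [v_8]
  1-simplices (27): (27 of them)
  2-simplices (18): (18 of them)

giving chain groups C_0 ≅ Z^9, C_1 ≅ Z^27, C_2 ≅ Z^18.

The boundary map ∂_1: C_1 → C_0 maps an edge to its endpoints' difference, ∂[p,q] = q − p. For instance
  ∂[v_3,v_5] = [v_5] − [v_3].
The 9×27 boundary matrix has rank 8 and Smith normal form diag(1,1,1,1,1,1,1,1).

Boundary ∂_2: C_2 → C_1 acts by ∂[p,q,r] = [q,r] − [p,r] + [p,q]. For instance
  ∂[v_0,v_5,v_8] = [v_5,v_8] − [v_0,v_8] + [v_0,v_5],
  ∂[v_0,v_5,v_6] = [v_5,v_6] − [v_0,v_6] + [v_0,v_5].
As a 27×18 matrix over Z this has rank 18, with invariant factors (1,1,1,1,1,1,1,1,1,1,1,1,1,1,1,1,1,2).

Computing H_k = (kernel of ∂_k) / (image of ∂_{k+1}):

  H_2: rank ker ∂_2 − rank ∂_3 = (18 − 18) − 0 = 0, and there is no ∂_3, so H_2 ≅ 0.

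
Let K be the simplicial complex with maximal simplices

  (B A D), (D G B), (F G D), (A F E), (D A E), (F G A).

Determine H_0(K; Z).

H_0 = Z.

K has 6 vertices, 12 edges, 6 triangles.
rank ∂_0 = 0, rank ∂_1 = 5 ⇒ b_0 = 6 − 0 − 5 = 1; all invariant factors of ∂_1 are 1 so no torsion. So H_0 ≅ Z.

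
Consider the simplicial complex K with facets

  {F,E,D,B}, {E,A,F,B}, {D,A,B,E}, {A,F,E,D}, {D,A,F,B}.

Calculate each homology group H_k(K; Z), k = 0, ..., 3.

Order the vertices as A < B < D < E < F. Listing each simplex with vertices in this order, K has dimension 3 with simplices:

  0-simplices (5): A, B, D, E, F
  1-simplices (10): AB, AD, AE, AF, BD, BE, BF, DE, DF, EF
  2-simplices (10): ABD, ABE, ABF, ADE, ADF, AEF, BDE, BDF, BEF, DEF
  3-simplices (5): ABDE, ABDF, ABEF, ADEF, BDEF

so the chain groups are C_0 ≅ Z^5, C_1 ≅ Z^10, C_2 ≅ Z^10, C_3 ≅ Z^5.

Boundary ∂_1: C_1 → C_0 is given by ∂[p,q] = [q] − [p]. For instance
  ∂AB = B − A.
This gives a 5×10 integer matrix of rank 4; reducing to Smith normal form yields diagonal entries (1,1,1,1).

The boundary map ∂_2: C_2 → C_1 sends each 2-simplex [p,q,r] to [q,r] − [p,r] + [p,q]. For instance
  ∂DEF = EF − DF + DE,
  ∂ABF = BF − AF + AB.
The 10×10 boundary matrix has rank 6 and Smith normal form diag(1,1,1,1,1,1).

The boundary map ∂_3: C_3 → C_2 sends each 3-simplex σ to the alternating sum Σ_i (−1)^i (σ with its i-th vertex removed). For instance
  ∂BDEF = DEF − BEF + BDF − BDE,
  ∂ABDE = BDE − ADE + ABE − ABD.
As a 10×5 matrix over Z this has rank 4, with invariant factors (1,1,1,1).

Now H_k = ker ∂_k / im ∂_{k+1}, so:

  H_0: rank C_0 − rank ∂_1 = 5 − 4 = 1, and the invariant factors of ∂_1 are all 1, so H_0 = Z.
  H_1: rank ker ∂_1 − rank ∂_2 = (10 − 4) − 6 = 0, and the invariant factors of ∂_2 are all 1, so H_1 = 0.
  H_2: rank ker ∂_2 − rank ∂_3 = (10 − 6) − 4 = 0, and the invariant factors of ∂_3 are all 1, so H_2 = 0.
  H_3: rank ker ∂_3 − rank ∂_4 = (5 − 4) − 0 = 1, and there is no ∂_4, so H_3 = Z.

(K is a triangulation of the 3-sphere S^3.)

H_0 ≅ Z,  H_1 = 0,  H_2 = 0,  H_3 ≅ Z.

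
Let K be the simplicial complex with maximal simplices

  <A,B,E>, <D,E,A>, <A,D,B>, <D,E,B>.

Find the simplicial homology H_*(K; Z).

H_0 ≅ Z,  H_1 = 0,  H_2 ≅ Z.

Order the vertices as A < B < D < E. Listing each simplex with vertices in this order, K has dimension 2 with simplices:

  0-simplices (4): A, B, D, E
  1-simplices (6): AB, AD, AE, BD, BE, DE
  2-simplices (4): ABD, ABE, ADE, BDE

so the chain groups are C_0 ≅ Z^4, C_1 ≅ Z^6, C_2 ≅ Z^4.

∂_1: C_1 → C_0 maps an edge to its endpoints' difference, ∂[p,q] = q − p.
This gives a 4×6 integer matrix of rank 3; reducing to Smith normal form yields diagonal entries (1,1,1).

∂_2: C_2 → C_1 acts by ∂[p,q,r] = [q,r] − [p,r] + [p,q]. For instance
  ∂ABE = BE − AE + AB,
  ∂ADE = DE − AE + AD.
As a 6×4 matrix over Z this has rank 3, with invariant factors (1,1,1).

Now H_k = ker ∂_k / im ∂_{k+1}, so:

  H_0: rank C_0 − rank ∂_1 = 4 − 3 = 1, and the invariant factors of ∂_1 are all 1, so H_0 ≅ Z.
  H_1: rank ker ∂_1 − rank ∂_2 = (6 − 3) − 3 = 0, and the invariant factors of ∂_2 are all 1, so H_1 ≅ 0.
  H_2: rank ker ∂_2 − rank ∂_3 = (4 − 3) − 0 = 1, and there is no ∂_3, so H_2 ≅ Z.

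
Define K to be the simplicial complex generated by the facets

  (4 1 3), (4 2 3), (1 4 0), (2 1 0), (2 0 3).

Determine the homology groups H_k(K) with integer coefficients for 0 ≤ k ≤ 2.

We work with the vertex ordering 0 < 1 < 2 < 3 < 4. The simplices of K, each written with vertices in increasing order, are:

  0-simplices (5): [0], [1], [2], [3], [4]
  1-simplices (10): [0,1], [0,2], [0,3], [0,4], [1,2], [1,3], [1,4], [2,3], [2,4], [3,4]
  2-simplices (5): [0,1,2], [0,1,4], [0,2,3], [1,3,4], [2,3,4]

giving chain groups C_0 ≅ Z^5, C_1 ≅ Z^10, C_2 ≅ Z^5.

The boundary map ∂_1: C_1 → C_0 maps an edge to its endpoints' difference, ∂[p,q] = q − p.
This gives a 5×10 integer matrix of rank 4; reducing to Smith normal form yields diagonal entries (1,1,1,1).

Boundary ∂_2: C_2 → C_1 maps a triangle to the signed sum of its edges. For instance
  ∂[0,2,3] = [2,3] − [0,3] + [0,2],
  ∂[2,3,4] = [3,4] − [2,4] + [2,3].
This gives a 10×5 integer matrix of rank 5; reducing to Smith normal form yields diagonal entries (1,1,1,1,1).

Computing H_k = (kernel of ∂_k) / (image of ∂_{k+1}):

  H_0: rank C_0 − rank ∂_1 = 5 − 4 = 1, and the invariant factors of ∂_1 are all 1, so H_0 ≅ Z.
  H_1: rank ker ∂_1 − rank ∂_2 = (10 − 4) − 5 = 1, and the invariant factors of ∂_2 are all 1, so H_1 ≅ Z.
  H_2: rank ker ∂_2 − rank ∂_3 = (5 − 5) − 0 = 0, and there is no ∂_3, so H_2 ≅ 0.

H_0 ≅ Z,  H_1 ≅ Z,  H_2 = 0.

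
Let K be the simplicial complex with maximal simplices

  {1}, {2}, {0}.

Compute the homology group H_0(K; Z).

Take the total order 0 < 1 < 2 on the vertex set. Then K (dimension 0) consists of the simplices:

  0-simplices (3): [0], [1], [2]

giving chain groups C_0 ≅ Z^3.

From H_k ≅ ker(∂_k) / im(∂_{k+1}) we obtain:

  H_0: rank C_0 − rank ∂_1 = 3 − 0 = 3, and there is no ∂_1, so H_0 ≅ Z^3.

H_0 = Z^3.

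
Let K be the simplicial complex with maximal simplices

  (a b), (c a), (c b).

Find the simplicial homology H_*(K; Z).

Order the vertices as a < b < c. Listing each simplex with vertices in this order, K has dimension 1 with simplices:

  0-simplices (3): a, b, c
  1-simplices (3): ab, ac, bc

giving chain groups C_0 ≅ Z^3, C_1 ≅ Z^3.

∂_1: C_1 → C_0 is given by ∂[p,q] = [q] − [p]. For instance
  ∂bc = c − b.
As a 3×3 matrix over Z this has rank 2, with invariant factors (1,1).

From H_k ≅ ker(∂_k) / im(∂_{k+1}) we obtain:

  H_0: rank C_0 − rank ∂_1 = 3 − 2 = 1, and the invariant factors of ∂_1 are all 1, so H_0 = Z.
  H_1: rank ker ∂_1 − rank ∂_2 = (3 − 2) − 0 = 1, and there is no ∂_2, so H_1 = Z.

H_0 ≅ Z,  H_1 ≅ Z.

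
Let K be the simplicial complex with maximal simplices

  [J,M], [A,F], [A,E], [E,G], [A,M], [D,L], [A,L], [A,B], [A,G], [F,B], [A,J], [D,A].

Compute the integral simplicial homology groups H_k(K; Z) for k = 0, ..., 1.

H_0 = Z,  H_1 = Z^4.

Fix the vertex order A < B < D < E < F < G < J < L < M and write every simplex with vertices in increasing order. Then dim K = 1 and the simplices of K are:

  0-simplices (9): A, B, D, E, F, G, J, L, M
  1-simplices (12): AB, AD, AE, AF, AG, AJ, AL, AM, BF, DL, EG, JM

Hence C_0 ≅ Z^9, C_1 ≅ Z^12.

The boundary map ∂_1: C_1 → C_0 maps an edge to its endpoints' difference, ∂[p,q] = q − p. For instance
  ∂AF = F − A.
This gives a 9×12 integer matrix of rank 8; reducing to Smith normal form yields diagonal entries (1,1,1,1,1,1,1,1).

From H_k ≅ ker(∂_k) / im(∂_{k+1}) we obtain:

  H_0: rank C_0 − rank ∂_1 = 9 − 8 = 1, and the invariant factors of ∂_1 are all 1, so H_0 = Z.
  H_1: rank ker ∂_1 − rank ∂_2 = (12 − 8) − 0 = 4, and there is no ∂_2, so H_1 = Z^4.

(K is a triangulation of a wedge of 4 circles.)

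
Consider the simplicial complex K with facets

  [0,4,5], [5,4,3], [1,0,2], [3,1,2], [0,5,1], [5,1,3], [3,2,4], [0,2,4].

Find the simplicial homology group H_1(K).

H_1 ≅ 0.

Order the vertices as 0 < 1 < 2 < 3 < 4 < 5. Listing each simplex with vertices in this order, K has dimension 2 with simplices:

  0-simplices (6): [0], [1], [2], [3], [4], [5]
  1-simplices (12): [0,1], [0,2], [0,4], [0,5], [1,2], [1,3], [1,5], [2,3], [2,4], [3,4], [3,5], [4,5]
  2-simplices (8): [0,1,2], [0,1,5], [0,2,4], [0,4,5], [1,2,3], [1,3,5], [2,3,4], [3,4,5]

giving chain groups C_0 ≅ Z^6, C_1 ≅ Z^12, C_2 ≅ Z^8.

Boundary ∂_1: C_1 → C_0 maps an edge to its endpoints' difference, ∂[p,q] = q − p. For instance
  ∂[0,1] = [1] − [0].
This gives a 6×12 integer matrix of rank 5; reducing to Smith normal form yields diagonal entries (1,1,1,1,1).

The boundary map ∂_2: C_2 → C_1 sends each 2-simplex [p,q,r] to [q,r] − [p,r] + [p,q]. For instance
  ∂[1,3,5] = [3,5] − [1,5] + [1,3],
  ∂[3,4,5] = [4,5] − [3,5] + [3,4].
The resulting 12×8 matrix has rank 7, and its Smith normal form has invariant factors (1,1,1,1,1,1,1).

Reading off H_k = ker ∂_k / im ∂_{k+1}:

  H_1: rank ker ∂_1 − rank ∂_2 = (12 − 5) − 7 = 0, and the invariant factors of ∂_2 are all 1, so H_1 ≅ 0.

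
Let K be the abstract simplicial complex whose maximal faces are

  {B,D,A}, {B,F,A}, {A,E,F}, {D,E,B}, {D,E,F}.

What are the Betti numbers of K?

Take the total order A < B < D < E < F on the vertex set. Then K (dimension 2) consists of the simplices:

  0-simplices (5): A, B, D, E, F
  1-simplices (10): AB, AD, AE, AF, BD, BE, BF, DE, DF, EF
  2-simplices (5): ABD, ABF, AEF, BDE, DEF

so the chain groups are C_0 ≅ Z^5, C_1 ≅ Z^10, C_2 ≅ Z^5.

∂_1: C_1 → C_0 maps an edge to its endpoints' difference, ∂[p,q] = q − p. For instance
  ∂EF = F − E.
The 5×10 boundary matrix has rank 4 and Smith normal form diag(1,1,1,1).

∂_2: C_2 → C_1 sends each 2-simplex [p,q,r] to [q,r] − [p,r] + [p,q]. For instance
  ∂BDE = DE − BE + BD,
  ∂ABD = BD − AD + AB.
The resulting 10×5 matrix has rank 5, and its Smith normal form has invariant factors (1,1,1,1,1).

From H_k ≅ ker(∂_k) / im(∂_{k+1}) we obtain:

  H_0: rank C_0 − rank ∂_1 = 5 − 4 = 1, and the invariant factors of ∂_1 are all 1, so H_0 = Z.
  H_1: rank ker ∂_1 − rank ∂_2 = (10 − 4) − 5 = 1, and the invariant factors of ∂_2 are all 1, so H_1 = Z.
  H_2: rank ker ∂_2 − rank ∂_3 = (5 − 5) − 0 = 0, and there is no ∂_3, so H_2 = 0.

Hence the Betti numbers are b_0 = 1, b_1 = 1, b_2 = 0.

b_0 = 1, b_1 = 1, b_2 = 0.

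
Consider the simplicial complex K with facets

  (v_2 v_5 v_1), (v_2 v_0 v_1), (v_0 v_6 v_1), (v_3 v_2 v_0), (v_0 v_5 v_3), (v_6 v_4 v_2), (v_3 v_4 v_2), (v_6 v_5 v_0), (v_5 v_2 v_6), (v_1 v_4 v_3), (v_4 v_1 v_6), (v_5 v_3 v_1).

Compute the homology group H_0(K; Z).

H_0 ≅ Z.

Fix the vertex order v_0 < v_1 < v_2 < v_3 < v_4 < v_5 < v_6 and write every simplex with vertices in increasing order. Then dim K = 2 and the simplices of K are:

  0-simplices (7): [v_0], [v_1], [v_2], [v_3], [v_4], [v_5], [v_6]
  1-simplices (18): (18 of them)
  2-simplices (12): (12 of them)

giving chain groups C_0 ≅ Z^7, C_1 ≅ Z^18, C_2 ≅ Z^12.

Boundary ∂_1: C_1 → C_0 is given by ∂[p,q] = [q] − [p].
This gives a 7×18 integer matrix of rank 6; reducing to Smith normal form yields diagonal entries (1,1,1,1,1,1).

Boundary ∂_2: C_2 → C_1 maps a triangle to the signed sum of its edges. For instance
  ∂[v_0,v_1,v_2] = [v_1,v_2] − [v_0,v_2] + [v_0,v_1],
  ∂[v_2,v_3,v_4] = [v_3,v_4] − [v_2,v_4] + [v_2,v_3].
As a 18×12 matrix over Z this has rank 12, with invariant factors (1,1,1,1,1,1,1,1,1,1,1,2).

Now H_k = ker ∂_k / im ∂_{k+1}, so:

  H_0: rank C_0 − rank ∂_1 = 7 − 6 = 1, and the invariant factors of ∂_1 are all 1, so H_0 ≅ Z.

(K is a triangulation of the real projective plane RP^2.)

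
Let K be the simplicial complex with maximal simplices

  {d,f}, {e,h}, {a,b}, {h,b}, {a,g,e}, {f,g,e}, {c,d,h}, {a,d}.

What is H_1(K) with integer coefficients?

K has 8 vertices, 13 edges, 3 triangles.
rank ∂_1 = 7, rank ∂_2 = 3 ⇒ b_1 = 13 − 7 − 3 = 3; all invariant factors of ∂_2 are 1 so no torsion. So H_1 = Z^3.

H_1 = Z^3.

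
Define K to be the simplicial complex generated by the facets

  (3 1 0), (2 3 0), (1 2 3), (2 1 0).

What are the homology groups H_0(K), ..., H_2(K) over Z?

Order the vertices as 0 < 1 < 2 < 3. Listing each simplex with vertices in this order, K has dimension 2 with simplices:

  0-simplices (4): [0], [1], [2], [3]
  1-simplices (6): [0,1], [0,2], [0,3], [1,2], [1,3], [2,3]
  2-simplices (4): [0,1,2], [0,1,3], [0,2,3], [1,2,3]

so the chain groups are C_0 ≅ Z^4, C_1 ≅ Z^6, C_2 ≅ Z^4.

The boundary map ∂_1: C_1 → C_0 maps an edge to its endpoints' difference, ∂[p,q] = q − p. For instance
  ∂[0,2] = [2] − [0].
The 4×6 boundary matrix has rank 3 and Smith normal form diag(1,1,1).

The boundary map ∂_2: C_2 → C_1 sends each 2-simplex [p,q,r] to [q,r] − [p,r] + [p,q]. For instance
  ∂[0,1,3] = [1,3] − [0,3] + [0,1],
  ∂[0,2,3] = [2,3] − [0,3] + [0,2].
The 6×4 boundary matrix has rank 3 and Smith normal form diag(1,1,1).

Computing H_k = (kernel of ∂_k) / (image of ∂_{k+1}):

  H_0: rank C_0 − rank ∂_1 = 4 − 3 = 1, and the invariant factors of ∂_1 are all 1, so H_0 ≅ Z.
  H_1: rank ker ∂_1 − rank ∂_2 = (6 − 3) − 3 = 0, and the invariant factors of ∂_2 are all 1, so H_1 ≅ 0.
  H_2: rank ker ∂_2 − rank ∂_3 = (4 − 3) − 0 = 1, and there is no ∂_3, so H_2 ≅ Z.

As a check, the Euler characteristic is 4 − 6 + 4 = 2, which agrees with 1 − 0 + 1 = 2.

H_0 ≅ Z,  H_1 = 0,  H_2 ≅ Z.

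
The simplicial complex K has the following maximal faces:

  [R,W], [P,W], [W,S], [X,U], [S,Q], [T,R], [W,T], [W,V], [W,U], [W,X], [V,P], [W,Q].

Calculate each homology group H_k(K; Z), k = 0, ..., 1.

H_0 = Z,  H_1 = Z^4.

Order the vertices as P < Q < R < S < T < U < V < W < X. Listing each simplex with vertices in this order, K has dimension 1 with simplices:

  0-simplices (9): P, Q, R, S, T, U, V, W, X
  1-simplices (12): PV, PW, QS, QW, RT, RW, SW, TW, UW, UX, VW, WX

so the chain groups are C_0 ≅ Z^9, C_1 ≅ Z^12.

Boundary ∂_1: C_1 → C_0 is given by ∂[p,q] = [q] − [p]. For instance
  ∂UW = W − U.
The resulting 9×12 matrix has rank 8, and its Smith normal form has invariant factors (1,1,1,1,1,1,1,1).

Now H_k = ker ∂_k / im ∂_{k+1}, so:

  H_0: rank C_0 − rank ∂_1 = 9 − 8 = 1, and the invariant factors of ∂_1 are all 1, so H_0 = Z.
  H_1: rank ker ∂_1 − rank ∂_2 = (12 − 8) − 0 = 4, and there is no ∂_2, so H_1 = Z^4.

(K is a triangulation of a wedge of 4 circles.)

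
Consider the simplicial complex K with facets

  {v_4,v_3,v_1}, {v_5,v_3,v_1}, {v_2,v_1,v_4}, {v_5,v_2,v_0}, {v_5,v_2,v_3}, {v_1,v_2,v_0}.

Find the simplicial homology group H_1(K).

H_1 ≅ Z.

Fix the vertex order v_0 < v_1 < v_2 < v_3 < v_4 < v_5 and write every simplex with vertices in increasing order. Then dim K = 2 and the simplices of K are:

  0-simplices (6): [v_0], [v_1], [v_2], [v_3], [v_4], [v_5]
  1-simplices (12): [v_0,v_1], [v_0,v_2], [v_0,v_5], [v_1,v_2], [v_1,v_3], [v_1,v_4], [v_1,v_5], [v_2,v_3], [v_2,v_4], [v_2,v_5], [v_3,v_4], [v_3,v_5]
  2-simplices (6): [v_0,v_1,v_2], [v_0,v_2,v_5], [v_1,v_2,v_4], [v_1,v_3,v_4], [v_1,v_3,v_5], [v_2,v_3,v_5]

so the chain groups are C_0 ≅ Z^6, C_1 ≅ Z^12, C_2 ≅ Z^6.

The boundary map ∂_1: C_1 → C_0 is given by ∂[p,q] = [q] − [p]. For instance
  ∂[v_2,v_3] = [v_3] − [v_2].
The 6×12 boundary matrix has rank 5 and Smith normal form diag(1,1,1,1,1).

Boundary ∂_2: C_2 → C_1 maps a triangle to the signed sum of its edges. For instance
  ∂[v_1,v_3,v_5] = [v_3,v_5] − [v_1,v_5] + [v_1,v_3],
  ∂[v_2,v_3,v_5] = [v_3,v_5] − [v_2,v_5] + [v_2,v_3].
This gives a 12×6 integer matrix of rank 6; reducing to Smith normal form yields diagonal entries (1,1,1,1,1,1).

Reading off H_k = ker ∂_k / im ∂_{k+1}:

  H_1: rank ker ∂_1 − rank ∂_2 = (12 − 5) − 6 = 1, and the invariant factors of ∂_2 are all 1, so H_1 = Z.

(K is a triangulation of the cylinder S^1 x I.)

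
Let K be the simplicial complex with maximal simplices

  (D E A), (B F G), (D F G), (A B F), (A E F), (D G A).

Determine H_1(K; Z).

H_1 = Z.

Order the vertices as A < B < D < E < F < G. Listing each simplex with vertices in this order, K has dimension 2 with simplices:

  0-simplices (6): A, B, D, E, F, G
  1-simplices (12): AB, AD, AE, AF, AG, BF, BG, DE, DF, DG, EF, FG
  2-simplices (6): ABF, ADE, ADG, AEF, BFG, DFG

so the chain groups are C_0 ≅ Z^6, C_1 ≅ Z^12, C_2 ≅ Z^6.

∂_1: C_1 → C_0 sends each edge [p,q] (with p < q) to q − p. For instance
  ∂AG = G − A.
This gives a 6×12 integer matrix of rank 5; reducing to Smith normal form yields diagonal entries (1,1,1,1,1).

The boundary map ∂_2: C_2 → C_1 sends each 2-simplex [p,q,r] to [q,r] − [p,r] + [p,q]. For instance
  ∂AEF = EF − AF + AE,
  ∂BFG = FG − BG + BF.
The resulting 12×6 matrix has rank 6, and its Smith normal form has invariant factors (1,1,1,1,1,1).

Reading off H_k = ker ∂_k / im ∂_{k+1}:

  H_1: rank ker ∂_1 − rank ∂_2 = (12 − 5) − 6 = 1, and the invariant factors of ∂_2 are all 1, so H_1 ≅ Z.

(K is a triangulation of the cylinder S^1 x I.)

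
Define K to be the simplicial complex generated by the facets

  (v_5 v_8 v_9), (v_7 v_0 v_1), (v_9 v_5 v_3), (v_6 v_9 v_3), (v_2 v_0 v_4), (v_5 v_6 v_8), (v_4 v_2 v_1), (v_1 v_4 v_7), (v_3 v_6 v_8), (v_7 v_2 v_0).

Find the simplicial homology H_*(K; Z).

Order the vertices as v_0 < v_1 < v_2 < v_3 < v_4 < v_5 < v_6 < v_7 < v_8 < v_9. Listing each simplex with vertices in this order, K has dimension 2 with simplices:

  0-simplices (10): [v_0], [v_1], [v_2], [v_3], [v_4], [v_5], [v_6], [v_7], [v_8], [v_9]
  1-simplices (20): (20 of them)
  2-simplices (10): [v_0,v_1,v_7], [v_0,v_2,v_4], [v_0,v_2,v_7], [v_1,v_2,v_4], [v_1,v_4,v_7], [v_3,v_5,v_9], [v_3,v_6,v_8], [v_3,v_6,v_9], [v_5,v_6,v_8], [v_5,v_8,v_9]

so the chain groups are C_0 ≅ Z^10, C_1 ≅ Z^20, C_2 ≅ Z^10.

Boundary ∂_1: C_1 → C_0 sends each edge [p,q] (with p < q) to q − p.
As a 10×20 matrix over Z this has rank 8, with invariant factors (1,1,1,1,1,1,1,1).

The boundary map ∂_2: C_2 → C_1 maps a triangle to the signed sum of its edges. For instance
  ∂[v_1,v_2,v_4] = [v_2,v_4] − [v_1,v_4] + [v_1,v_2],
  ∂[v_0,v_2,v_4] = [v_2,v_4] − [v_0,v_4] + [v_0,v_2].
The 20×10 boundary matrix has rank 10 and Smith normal form diag(1,1,1,1,1,1,1,1,1,1).

Now H_k = ker ∂_k / im ∂_{k+1}, so:

  H_0: rank C_0 − rank ∂_1 = 10 − 8 = 2, and the invariant factors of ∂_1 are all 1, so H_0 = Z^2.
  H_1: rank ker ∂_1 − rank ∂_2 = (20 − 8) − 10 = 2, and the invariant factors of ∂_2 are all 1, so H_1 = Z^2.
  H_2: rank ker ∂_2 − rank ∂_3 = (10 − 10) − 0 = 0, and there is no ∂_3, so H_2 = 0.

H_0 = Z^2,  H_1 = Z^2,  H_2 = 0.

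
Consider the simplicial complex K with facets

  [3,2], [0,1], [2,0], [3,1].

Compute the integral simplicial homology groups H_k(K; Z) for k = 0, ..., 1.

H_0 ≅ Z,  H_1 ≅ Z.

K has 4 vertices, 4 edges.
rank ∂_0 = 0, rank ∂_1 = 3 ⇒ b_0 = 4 − 0 − 3 = 1; all invariant factors of ∂_1 are 1 so no torsion. So H_0 ≅ Z.
rank ∂_1 = 3, rank ∂_2 = 0 ⇒ b_1 = 4 − 3 − 0 = 1. So H_1 ≅ Z.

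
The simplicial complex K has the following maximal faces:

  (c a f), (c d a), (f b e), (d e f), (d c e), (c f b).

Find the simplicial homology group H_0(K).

K has 6 vertices, 12 edges, 6 triangles.
rank ∂_0 = 0, rank ∂_1 = 5 ⇒ b_0 = 6 − 0 − 5 = 1; all invariant factors of ∂_1 are 1 so no torsion. So H_0 = Z.

H_0 = Z.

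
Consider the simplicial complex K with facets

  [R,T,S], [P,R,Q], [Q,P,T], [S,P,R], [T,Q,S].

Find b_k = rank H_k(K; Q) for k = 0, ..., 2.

b_0 = 1, b_1 = 1, b_2 = 0.

K has 5 vertices, 10 edges, 5 triangles.
rank ∂_0 = 0, rank ∂_1 = 4 ⇒ b_0 = 5 − 0 − 4 = 1; all invariant factors of ∂_1 are 1 so no torsion. So H_0 = Z.
rank ∂_1 = 4, rank ∂_2 = 5 ⇒ b_1 = 10 − 4 − 5 = 1; all invariant factors of ∂_2 are 1 so no torsion. So H_1 = Z.
rank ∂_2 = 5, rank ∂_3 = 0 ⇒ b_2 = 5 − 5 − 0 = 0. So H_2 = 0.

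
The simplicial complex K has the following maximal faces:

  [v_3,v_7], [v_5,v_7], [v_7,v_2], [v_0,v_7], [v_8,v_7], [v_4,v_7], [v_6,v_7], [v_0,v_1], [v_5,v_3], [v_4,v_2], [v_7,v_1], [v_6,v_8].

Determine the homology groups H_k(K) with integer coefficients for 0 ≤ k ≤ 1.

H_0 = Z,  H_1 = Z^4.

We work with the vertex ordering v_0 < v_1 < v_2 < v_3 < v_4 < v_5 < v_6 < v_7 < v_8. The simplices of K, each written with vertices in increasing order, are:

  0-simplices (9): [v_0], [v_1], [v_2], [v_3], [v_4], [v_5], [v_6], [v_7], [v_8]
  1-simplices (12): [v_0,v_1], [v_0,v_7], [v_1,v_7], [v_2,v_4], [v_2,v_7], [v_3,v_5], [v_3,v_7], [v_4,v_7], [v_5,v_7], [v_6,v_7], [v_6,v_8], [v_7,v_8]

giving chain groups C_0 ≅ Z^9, C_1 ≅ Z^12.

Boundary ∂_1: C_1 → C_0 is given by ∂[p,q] = [q] − [p]. For instance
  ∂[v_6,v_7] = [v_7] − [v_6].
As a 9×12 matrix over Z this has rank 8, with invariant factors (1,1,1,1,1,1,1,1).

Reading off H_k = ker ∂_k / im ∂_{k+1}:

  H_0: rank C_0 − rank ∂_1 = 9 − 8 = 1, and the invariant factors of ∂_1 are all 1, so H_0 ≅ Z.
  H_1: rank ker ∂_1 − rank ∂_2 = (12 − 8) − 0 = 4, and there is no ∂_2, so H_1 ≅ Z^4.

As a check, the Euler characteristic is 9 − 12 = -3, which agrees with 1 − 4 = -3.
(K is a triangulation of a wedge of 4 circles.)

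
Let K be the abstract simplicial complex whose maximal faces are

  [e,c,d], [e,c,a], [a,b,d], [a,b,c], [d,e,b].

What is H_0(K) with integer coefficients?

We work with the vertex ordering a < b < c < d < e. The simplices of K, each written with vertices in increasing order, are:

  0-simplices (5): a, b, c, d, e
  1-simplices (10): ab, ac, ad, ae, bc, bd, be, cd, ce, de
  2-simplices (5): abc, abd, ace, bde, cde

Hence C_0 ≅ Z^5, C_1 ≅ Z^10, C_2 ≅ Z^5.

The boundary map ∂_1: C_1 → C_0 sends each edge [p,q] (with p < q) to q − p. For instance
  ∂de = e − d.
The resulting 5×10 matrix has rank 4, and its Smith normal form has invariant factors (1,1,1,1).

∂_2: C_2 → C_1 sends each 2-simplex [p,q,r] to [q,r] − [p,r] + [p,q]. For instance
  ∂ace = ce − ae + ac,
  ∂abc = bc − ac + ab.
The 10×5 boundary matrix has rank 5 and Smith normal form diag(1,1,1,1,1).

Computing H_k = (kernel of ∂_k) / (image of ∂_{k+1}):

  H_0: rank C_0 − rank ∂_1 = 5 − 4 = 1, and the invariant factors of ∂_1 are all 1, so H_0 ≅ Z.

H_0 = Z.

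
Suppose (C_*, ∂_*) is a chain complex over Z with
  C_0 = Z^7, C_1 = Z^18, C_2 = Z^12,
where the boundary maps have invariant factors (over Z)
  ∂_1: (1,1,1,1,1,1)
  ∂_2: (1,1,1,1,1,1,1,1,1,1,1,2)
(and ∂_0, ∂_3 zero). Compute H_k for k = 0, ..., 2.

H_0: b_0 = 7 − 0 − 6 = 1; torsion from ∂_1 factors > 1: none. So H_0 ≅ Z.
H_1: b_1 = 18 − 6 − 12 = 0; torsion from ∂_2 factors > 1: [2]. So H_1 ≅ Z/2Z.
H_2: b_2 = 12 − 12 − 0 = 0; torsion from ∂_3 factors > 1: none. So H_2 ≅ 0.

H_0 ≅ Z,  H_1 ≅ Z/2Z,  H_2 = 0.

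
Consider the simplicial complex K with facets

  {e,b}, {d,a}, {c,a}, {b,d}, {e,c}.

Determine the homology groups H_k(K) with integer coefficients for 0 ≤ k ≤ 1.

H_0 ≅ Z,  H_1 ≅ Z.

K has 5 vertices, 5 edges.
rank ∂_0 = 0, rank ∂_1 = 4 ⇒ b_0 = 5 − 0 − 4 = 1; all invariant factors of ∂_1 are 1 so no torsion. So H_0 = Z.
rank ∂_1 = 4, rank ∂_2 = 0 ⇒ b_1 = 5 − 4 − 0 = 1. So H_1 = Z.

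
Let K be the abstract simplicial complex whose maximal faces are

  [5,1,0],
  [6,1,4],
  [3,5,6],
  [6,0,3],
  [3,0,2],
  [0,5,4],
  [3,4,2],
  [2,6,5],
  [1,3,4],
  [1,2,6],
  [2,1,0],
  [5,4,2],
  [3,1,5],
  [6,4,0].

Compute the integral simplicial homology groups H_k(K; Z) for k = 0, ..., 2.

Take the total order 0 < 1 < 2 < 3 < 4 < 5 < 6 on the vertex set. Then K (dimension 2) consists of the simplices:

  0-simplices (7): [0], [1], [2], [3], [4], [5], [6]
  1-simplices (21): [0,1], [0,2], [0,3], [0,4], [0,5], [0,6], [1,2], [1,3], [1,4], [1,5], [1,6], [2,3], [2,4], [2,5], [2,6], [3,4], [3,5], [3,6], [4,5], [4,6], [5,6]
  2-simplices (14): [0,1,2], [0,1,5], [0,2,3], [0,3,6], [0,4,5], [0,4,6], [1,2,6], [1,3,4], [1,3,5], [1,4,6], [2,3,4], [2,4,5], [2,5,6], [3,5,6]

giving chain groups C_0 ≅ Z^7, C_1 ≅ Z^21, C_2 ≅ Z^14.

Boundary ∂_1: C_1 → C_0 maps an edge to its endpoints' difference, ∂[p,q] = q − p.
The resulting 7×21 matrix has rank 6, and its Smith normal form has invariant factors (1,1,1,1,1,1).

Boundary ∂_2: C_2 → C_1 maps a triangle to the signed sum of its edges. For instance
  ∂[0,2,3] = [2,3] − [0,3] + [0,2],
  ∂[0,4,6] = [4,6] − [0,6] + [0,4].
As a 21×14 matrix over Z this has rank 13, with invariant factors (1,1,1,1,1,1,1,1,1,1,1,1,1).

Computing H_k = (kernel of ∂_k) / (image of ∂_{k+1}):

  H_0: rank C_0 − rank ∂_1 = 7 − 6 = 1, and the invariant factors of ∂_1 are all 1, so H_0 ≅ Z.
  H_1: rank ker ∂_1 − rank ∂_2 = (21 − 6) − 13 = 2, and the invariant factors of ∂_2 are all 1, so H_1 ≅ Z^2.
  H_2: rank ker ∂_2 − rank ∂_3 = (14 − 13) − 0 = 1, and there is no ∂_3, so H_2 ≅ Z.

As a check, the Euler characteristic is 7 − 21 + 14 = 0, which agrees with 1 − 2 + 1 = 0.
(K is a triangulation of the torus T^2.)

H_0 = Z,  H_1 = Z^2,  H_2 = Z.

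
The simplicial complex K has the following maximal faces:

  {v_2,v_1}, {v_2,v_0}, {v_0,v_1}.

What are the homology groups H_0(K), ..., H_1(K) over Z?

We work with the vertex ordering v_0 < v_1 < v_2. The simplices of K, each written with vertices in increasing order, are:

  0-simplices (3): [v_0], [v_1], [v_2]
  1-simplices (3): [v_0,v_1], [v_0,v_2], [v_1,v_2]

so the chain groups are C_0 ≅ Z^3, C_1 ≅ Z^3.

∂_1: C_1 → C_0 is given by ∂[p,q] = [q] − [p].
As a 3×3 matrix over Z this has rank 2, with invariant factors (1,1).

From H_k ≅ ker(∂_k) / im(∂_{k+1}) we obtain:

  H_0: rank C_0 − rank ∂_1 = 3 − 2 = 1, and the invariant factors of ∂_1 are all 1, so H_0 ≅ Z.
  H_1: rank ker ∂_1 − rank ∂_2 = (3 − 2) − 0 = 1, and there is no ∂_2, so H_1 ≅ Z.

As a check, the Euler characteristic is 3 − 3 = 0, which agrees with 1 − 1 = 0.
(K is a triangulation of the circle S^1.)

H_0 ≅ Z,  H_1 ≅ Z.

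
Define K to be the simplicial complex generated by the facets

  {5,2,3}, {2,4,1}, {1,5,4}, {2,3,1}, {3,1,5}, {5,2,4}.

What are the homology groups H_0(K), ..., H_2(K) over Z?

Take the total order 1 < 2 < 3 < 4 < 5 on the vertex set. Then K (dimension 2) consists of the simplices:

  0-simplices (5): [1], [2], [3], [4], [5]
  1-simplices (9): [1,2], [1,3], [1,4], [1,5], [2,3], [2,4], [2,5], [3,5], [4,5]
  2-simplices (6): [1,2,3], [1,2,4], [1,3,5], [1,4,5], [2,3,5], [2,4,5]

giving chain groups C_0 ≅ Z^5, C_1 ≅ Z^9, C_2 ≅ Z^6.

The boundary map ∂_1: C_1 → C_0 is given by ∂[p,q] = [q] − [p].
The resulting 5×9 matrix has rank 4, and its Smith normal form has invariant factors (1,1,1,1).

Boundary ∂_2: C_2 → C_1 sends each 2-simplex [p,q,r] to [q,r] − [p,r] + [p,q]. For instance
  ∂[1,2,4] = [2,4] − [1,4] + [1,2],
  ∂[1,2,3] = [2,3] − [1,3] + [1,2].
As a 9×6 matrix over Z this has rank 5, with invariant factors (1,1,1,1,1).

From H_k ≅ ker(∂_k) / im(∂_{k+1}) we obtain:

  H_0: rank C_0 − rank ∂_1 = 5 − 4 = 1, and the invariant factors of ∂_1 are all 1, so H_0 = Z.
  H_1: rank ker ∂_1 − rank ∂_2 = (9 − 4) − 5 = 0, and the invariant factors of ∂_2 are all 1, so H_1 = 0.
  H_2: rank ker ∂_2 − rank ∂_3 = (6 − 5) − 0 = 1, and there is no ∂_3, so H_2 = Z.

H_0 ≅ Z,  H_1 = 0,  H_2 ≅ Z.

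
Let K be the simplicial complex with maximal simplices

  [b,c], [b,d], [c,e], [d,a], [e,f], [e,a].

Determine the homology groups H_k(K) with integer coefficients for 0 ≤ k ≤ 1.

H_0 = Z,  H_1 = Z.

Fix the vertex order a < b < c < d < e < f and write every simplex with vertices in increasing order. Then dim K = 1 and the simplices of K are:

  0-simplices (6): a, b, c, d, e, f
  1-simplices (6): ad, ae, bc, bd, ce, ef

Hence C_0 ≅ Z^6, C_1 ≅ Z^6.

Boundary ∂_1: C_1 → C_0 maps an edge to its endpoints' difference, ∂[p,q] = q − p. For instance
  ∂ce = e − c.
The resulting 6×6 matrix has rank 5, and its Smith normal form has invariant factors (1,1,1,1,1).

Computing H_k = (kernel of ∂_k) / (image of ∂_{k+1}):

  H_0: rank C_0 − rank ∂_1 = 6 − 5 = 1, and the invariant factors of ∂_1 are all 1, so H_0 ≅ Z.
  H_1: rank ker ∂_1 − rank ∂_2 = (6 − 5) − 0 = 1, and there is no ∂_2, so H_1 ≅ Z.

As a check, the Euler characteristic is 6 − 6 = 0, which agrees with 1 − 1 = 0.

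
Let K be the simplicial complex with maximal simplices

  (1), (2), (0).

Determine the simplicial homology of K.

H_0 ≅ Z^3.

Fix the vertex order 0 < 1 < 2 and write every simplex with vertices in increasing order. Then dim K = 0 and the simplices of K are:

  0-simplices (3): [0], [1], [2]

giving chain groups C_0 ≅ Z^3.

Computing H_k = (kernel of ∂_k) / (image of ∂_{k+1}):

  H_0: rank C_0 − rank ∂_1 = 3 − 0 = 3, and there is no ∂_1, so H_0 = Z^3.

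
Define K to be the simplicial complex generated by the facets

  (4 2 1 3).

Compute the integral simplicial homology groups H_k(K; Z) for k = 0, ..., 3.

H_0 ≅ Z,  H_1 = 0,  H_2 = 0,  H_3 = 0.

Fix the vertex order 1 < 2 < 3 < 4 and write every simplex with vertices in increasing order. Then dim K = 3 and the simplices of K are:

  0-simplices (4): [1], [2], [3], [4]
  1-simplices (6): [1,2], [1,3], [1,4], [2,3], [2,4], [3,4]
  2-simplices (4): [1,2,3], [1,2,4], [1,3,4], [2,3,4]
  3-simplices (1): [1,2,3,4]

giving chain groups C_0 ≅ Z^4, C_1 ≅ Z^6, C_2 ≅ Z^4, C_3 ≅ Z^1.

Boundary ∂_1: C_1 → C_0 sends each edge [p,q] (with p < q) to q − p. For instance
  ∂[1,3] = [3] − [1].
As a 4×6 matrix over Z this has rank 3, with invariant factors (1,1,1).

∂_2: C_2 → C_1 acts by ∂[p,q,r] = [q,r] − [p,r] + [p,q]. For instance
  ∂[1,2,3] = [2,3] − [1,3] + [1,2],
  ∂[1,2,4] = [2,4] − [1,4] + [1,2].
The 6×4 boundary matrix has rank 3 and Smith normal form diag(1,1,1).

Boundary ∂_3: C_3 → C_2 sends each 3-simplex σ to the alternating sum Σ_i (−1)^i (σ with its i-th vertex removed). For instance
  ∂[1,2,3,4] = [2,3,4] − [1,3,4] + [1,2,4] − [1,2,3].
As a 4×1 matrix over Z this has rank 1, with invariant factors (1).

Computing H_k = (kernel of ∂_k) / (image of ∂_{k+1}):

  H_0: rank C_0 − rank ∂_1 = 4 − 3 = 1, and the invariant factors of ∂_1 are all 1, so H_0 ≅ Z.
  H_1: rank ker ∂_1 − rank ∂_2 = (6 − 3) − 3 = 0, and the invariant factors of ∂_2 are all 1, so H_1 ≅ 0.
  H_2: rank ker ∂_2 − rank ∂_3 = (4 − 3) − 1 = 0, and the invariant factors of ∂_3 are all 1, so H_2 ≅ 0.
  H_3: rank ker ∂_3 − rank ∂_4 = (1 − 1) − 0 = 0, and there is no ∂_4, so H_3 ≅ 0.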